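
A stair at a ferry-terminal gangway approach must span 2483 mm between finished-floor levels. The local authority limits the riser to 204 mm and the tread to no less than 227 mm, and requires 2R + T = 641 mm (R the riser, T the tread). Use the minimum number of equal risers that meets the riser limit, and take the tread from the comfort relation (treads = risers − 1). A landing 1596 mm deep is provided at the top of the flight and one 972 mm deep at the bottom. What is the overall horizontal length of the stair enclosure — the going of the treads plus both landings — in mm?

5676 mm

2483 / 204 = 12.172 → round up to 13 risers.
Each riser is 2483/13 = 191 mm (≤ 204 mm).
T = 641 − 2·191 = 259 mm, which satisfies the 227 mm minimum.
13 risers give 12 treads; going = 12 × 259 = 3108 mm.
Enclosure = 3108 + 1596 + 972 = 5676 mm.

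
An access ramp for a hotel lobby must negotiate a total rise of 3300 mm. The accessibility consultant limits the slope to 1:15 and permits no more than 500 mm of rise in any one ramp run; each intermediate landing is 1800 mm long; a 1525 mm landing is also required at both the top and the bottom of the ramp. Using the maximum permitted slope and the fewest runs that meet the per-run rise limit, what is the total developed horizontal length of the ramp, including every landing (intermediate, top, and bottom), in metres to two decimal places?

63.35 m

At most 500 each: 3300/500 = 6.60, giving 7 ramp runs. That means 6 intermediate landings.
Horizontal run for 3300 mm of rise at 1:15 is 3300 × 15 = 49500 mm.
Intermediate landings: 6 × 1800 = 10800 mm.
Top and bottom landings: 2 × 1525 = 3050 mm.
Total = 49500 + 10800 + 3050 = 63350 mm.
= 63.35 m.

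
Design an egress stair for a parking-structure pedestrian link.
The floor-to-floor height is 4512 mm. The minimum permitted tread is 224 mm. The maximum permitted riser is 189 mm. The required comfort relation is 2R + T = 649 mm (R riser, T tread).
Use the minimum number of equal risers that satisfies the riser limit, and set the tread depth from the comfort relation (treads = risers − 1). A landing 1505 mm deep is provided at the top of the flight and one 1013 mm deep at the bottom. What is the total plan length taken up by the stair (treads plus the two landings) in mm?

⌈4512/189⌉ = 24 risers.
Riser R = 4512 / 24 = 188 mm, within the 189 mm limit.
From 2R + T = 649: T = 649 − 376 = 273 mm.
Treads = 24 − 1 = 23; going = 23 × 273 = 6279 mm.
Enclosure = 6279 + 1505 + 1013 = 8797 mm.

8797 mm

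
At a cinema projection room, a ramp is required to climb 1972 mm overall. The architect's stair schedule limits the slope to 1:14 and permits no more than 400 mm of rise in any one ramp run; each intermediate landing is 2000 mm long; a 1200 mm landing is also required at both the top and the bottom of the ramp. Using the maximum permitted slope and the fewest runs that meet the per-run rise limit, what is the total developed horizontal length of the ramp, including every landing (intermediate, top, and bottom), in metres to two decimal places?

38.01 m

⌈1972/400⌉ = 5 ramp runs. That means 4 intermediate landings.
Ramp run (horizontal) at 1:14: 1972 × 14 = 27608 mm.
4 intermediate landings contribute 4 × 2000 = 8000 mm.
Top and bottom landings: 2 × 1200 = 2400 mm.
Total = 27608 + 8000 + 2400 = 38008 mm.
= 38.01 m.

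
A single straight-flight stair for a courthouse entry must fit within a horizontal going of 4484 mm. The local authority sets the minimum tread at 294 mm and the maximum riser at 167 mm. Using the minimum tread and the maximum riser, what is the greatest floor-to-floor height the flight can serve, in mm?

4484 / 294 = 15.25, so 15 treads fit.
Risers = treads + 1 = 16.
Maximum height = 16 × 167 = 2672 mm.

2672 mm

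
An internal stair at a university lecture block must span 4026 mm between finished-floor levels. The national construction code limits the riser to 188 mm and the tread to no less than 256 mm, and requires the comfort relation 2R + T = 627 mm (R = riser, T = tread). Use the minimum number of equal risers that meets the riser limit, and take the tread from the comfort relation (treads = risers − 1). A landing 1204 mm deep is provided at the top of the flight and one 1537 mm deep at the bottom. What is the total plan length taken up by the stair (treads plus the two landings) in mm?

4026 / 188 = 21.41, so 22 risers are needed.
Each riser is 4026/22 = 183 mm (≤ 188 mm).
Tread T = 627 − 2 × 183 = 261 mm (≥ 256 mm).
Treads = 22 − 1 = 21; going = 21 × 261 = 5481 mm.
Add landings: 5481 + 1204 + 1537 = 8222 mm.

8222 mm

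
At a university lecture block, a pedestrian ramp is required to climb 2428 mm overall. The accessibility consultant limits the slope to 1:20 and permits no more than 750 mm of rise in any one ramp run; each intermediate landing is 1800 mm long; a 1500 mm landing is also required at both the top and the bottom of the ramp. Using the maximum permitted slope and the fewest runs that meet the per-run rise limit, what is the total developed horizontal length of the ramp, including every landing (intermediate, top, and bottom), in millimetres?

2428 / 750 = 3.237 → round up to 4 ramp runs. That means 3 intermediate landings.
Horizontal run for 2428 mm of rise at 1:20 is 2428 × 20 = 48560 mm.
Intermediate landings: 3 × 1800 = 5400 mm.
Top and bottom landings: 2 × 1500 = 3000 mm.
Total = 48560 + 5400 + 3000 = 56960 mm.

56960 mm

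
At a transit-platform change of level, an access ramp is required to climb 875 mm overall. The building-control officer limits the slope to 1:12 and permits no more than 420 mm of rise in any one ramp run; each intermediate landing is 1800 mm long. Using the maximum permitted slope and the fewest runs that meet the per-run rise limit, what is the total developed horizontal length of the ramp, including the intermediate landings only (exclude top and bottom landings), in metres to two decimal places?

⌈875/420⌉ = 3 ramp runs. That means 2 intermediate landings.
Ramp run (horizontal) at 1:12: 875 × 12 = 10500 mm.
Intermediate landings: 2 × 1800 = 3600 mm.
Developed length = 10500 + 3600 = 14100 mm.
= 14.10 m.

14.10 m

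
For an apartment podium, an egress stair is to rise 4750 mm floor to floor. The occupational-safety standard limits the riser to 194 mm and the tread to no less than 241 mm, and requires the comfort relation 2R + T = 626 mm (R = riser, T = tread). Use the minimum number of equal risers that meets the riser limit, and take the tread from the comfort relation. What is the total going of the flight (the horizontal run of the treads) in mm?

5904 mm

⌈4750/194⌉ = 25 risers.
Riser R = 4750 / 25 = 190 mm, within the 194 mm limit.
Tread T = 626 − 2 × 190 = 246 mm (≥ 241 mm).
Treads = 25 − 1 = 24; going = 24 × 246 = 5904 mm.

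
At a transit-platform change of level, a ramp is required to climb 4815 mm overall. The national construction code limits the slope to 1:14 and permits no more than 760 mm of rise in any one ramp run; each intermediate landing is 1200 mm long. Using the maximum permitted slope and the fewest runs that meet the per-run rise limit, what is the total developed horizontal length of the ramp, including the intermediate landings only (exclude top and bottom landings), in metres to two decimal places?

74.61 m

4815 / 760 = 6.336 → round up to 7 ramp runs. That means 6 intermediate landings.
Horizontal run for 4815 mm of rise at 1:14 is 4815 × 14 = 67410 mm.
6 intermediate landings contribute 6 × 1200 = 7200 mm.
Developed length = 67410 + 7200 = 74610 mm.
= 74.61 m.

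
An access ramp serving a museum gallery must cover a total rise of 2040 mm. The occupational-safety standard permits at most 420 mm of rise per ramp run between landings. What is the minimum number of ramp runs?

At most 420 each: 2040/420 = 4.86, giving 5 ramp runs.

5 runs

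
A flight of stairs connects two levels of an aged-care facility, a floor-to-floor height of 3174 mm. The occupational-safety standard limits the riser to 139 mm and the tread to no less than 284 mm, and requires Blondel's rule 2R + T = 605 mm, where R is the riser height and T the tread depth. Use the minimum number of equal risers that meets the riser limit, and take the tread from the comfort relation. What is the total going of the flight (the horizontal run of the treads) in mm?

⌈3174/139⌉ = 23 risers.
Riser R = 3174 / 23 = 138 mm, within the 139 mm limit.
Tread T = 605 − 2 × 138 = 329 mm (≥ 284 mm).
Going = (23 − 1) × 329 = 7238 mm.

7238 mm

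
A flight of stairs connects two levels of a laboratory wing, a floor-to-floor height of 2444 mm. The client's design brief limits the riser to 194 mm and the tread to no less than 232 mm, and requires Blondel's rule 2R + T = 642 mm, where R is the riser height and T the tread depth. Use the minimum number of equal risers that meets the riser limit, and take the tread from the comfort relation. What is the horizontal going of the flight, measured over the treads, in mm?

3192 mm

⌈2444/194⌉ = 13 risers.
Riser R = 2444 / 13 = 188 mm, within the 194 mm limit.
From 2R + T = 642: T = 642 − 376 = 266 mm.
Going = (13 − 1) × 266 = 3192 mm.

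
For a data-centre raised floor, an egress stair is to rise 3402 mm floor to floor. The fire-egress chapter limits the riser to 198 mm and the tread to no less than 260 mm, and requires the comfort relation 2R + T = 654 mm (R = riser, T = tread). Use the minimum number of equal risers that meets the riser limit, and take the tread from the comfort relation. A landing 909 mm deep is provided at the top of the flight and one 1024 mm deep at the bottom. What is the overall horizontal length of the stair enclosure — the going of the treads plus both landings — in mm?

6625 mm

3402 / 198 = 17.182 → round up to 18 risers.
R = 3402 ÷ 18 = 189 mm.
T = 654 − 2·189 = 276 mm, which satisfies the 260 mm minimum.
18 risers give 17 treads; going = 17 × 276 = 4692 mm.
Enclosure = 4692 + 909 + 1024 = 6625 mm.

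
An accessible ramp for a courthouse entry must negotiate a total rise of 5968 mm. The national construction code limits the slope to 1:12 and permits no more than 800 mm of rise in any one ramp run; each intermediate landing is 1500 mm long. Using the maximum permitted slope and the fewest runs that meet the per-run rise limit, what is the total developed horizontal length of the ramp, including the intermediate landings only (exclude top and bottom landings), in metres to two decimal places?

82.12 m

5968 / 800 = 7.46, so 8 ramp runs are needed. That means 7 intermediate landings.
Horizontal run for 5968 mm of rise at 1:12 is 5968 × 12 = 71616 mm.
7 intermediate landings contribute 7 × 1500 = 10500 mm.
Developed length = 71616 + 10500 = 82116 mm.
= 82.12 m.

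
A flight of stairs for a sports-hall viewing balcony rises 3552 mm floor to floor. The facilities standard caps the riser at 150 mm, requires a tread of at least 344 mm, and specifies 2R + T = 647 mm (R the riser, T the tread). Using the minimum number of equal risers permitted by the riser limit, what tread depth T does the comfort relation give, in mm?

At most 150 each: 3552/150 = 23.68, giving 24 risers.
Each riser is 3552/24 = 148 mm (≤ 150 mm).
T = 647 − 2·148 = 351 mm, which satisfies the 344 mm minimum.

351 mm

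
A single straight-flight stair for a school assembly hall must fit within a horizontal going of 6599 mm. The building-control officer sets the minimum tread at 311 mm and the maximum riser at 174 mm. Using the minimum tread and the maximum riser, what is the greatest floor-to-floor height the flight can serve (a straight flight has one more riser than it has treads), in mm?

Treads that fit: ⌊6599 / 311⌋ = 21.
Risers = treads + 1 = 22.
Maximum height = 22 × 174 = 3828 mm.

3828 mm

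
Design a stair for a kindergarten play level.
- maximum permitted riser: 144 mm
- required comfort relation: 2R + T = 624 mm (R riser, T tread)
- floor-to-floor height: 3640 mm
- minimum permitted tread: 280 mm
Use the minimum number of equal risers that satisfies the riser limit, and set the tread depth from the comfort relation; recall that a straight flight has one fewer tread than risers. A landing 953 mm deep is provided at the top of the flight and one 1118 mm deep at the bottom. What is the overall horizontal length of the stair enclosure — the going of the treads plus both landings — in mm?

At most 144 each: 3640/144 = 25.28, giving 26 risers.
Each riser is 3640/26 = 140 mm (≤ 144 mm).
Tread T = 624 − 2 × 140 = 344 mm (≥ 280 mm).
Treads = 26 − 1 = 25; going = 25 × 344 = 8600 mm.
Enclosure = 8600 + 953 + 1118 = 10671 mm.

10671 mm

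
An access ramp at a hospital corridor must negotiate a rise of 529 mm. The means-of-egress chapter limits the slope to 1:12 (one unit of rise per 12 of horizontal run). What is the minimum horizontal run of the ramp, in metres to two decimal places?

At 1:12 the run is 12 × 529 = 6348 mm.
6348 mm = 6.35 m.

6.35 m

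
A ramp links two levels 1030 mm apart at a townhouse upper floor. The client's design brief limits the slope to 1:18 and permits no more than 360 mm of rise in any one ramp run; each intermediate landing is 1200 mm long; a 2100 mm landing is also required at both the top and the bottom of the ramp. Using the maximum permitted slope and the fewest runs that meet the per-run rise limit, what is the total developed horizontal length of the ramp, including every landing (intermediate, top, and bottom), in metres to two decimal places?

1030 / 360 = 2.86, so 3 ramp runs are needed. That means 2 intermediate landings.
Horizontal run for 1030 mm of rise at 1:18 is 1030 × 18 = 18540 mm.
2 intermediate landings contribute 2 × 1200 = 2400 mm.
Top and bottom landings: 2 × 2100 = 4200 mm.
Total = 18540 + 2400 + 4200 = 25140 mm.
= 25.14 m.

25.14 m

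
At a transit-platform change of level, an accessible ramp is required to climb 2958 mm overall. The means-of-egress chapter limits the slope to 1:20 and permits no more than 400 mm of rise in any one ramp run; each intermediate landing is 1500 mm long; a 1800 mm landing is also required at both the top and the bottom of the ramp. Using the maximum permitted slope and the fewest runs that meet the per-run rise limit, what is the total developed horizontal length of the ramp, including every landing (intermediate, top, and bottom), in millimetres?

2958 / 400 = 7.395 → round up to 8 ramp runs. That means 7 intermediate landings.
Horizontal run for 2958 mm of rise at 1:20 is 2958 × 20 = 59160 mm.
7 intermediate landings contribute 7 × 1500 = 10500 mm.
Top and bottom landings: 2 × 1800 = 3600 mm.
Total = 59160 + 10500 + 3600 = 73260 mm.

73260 mm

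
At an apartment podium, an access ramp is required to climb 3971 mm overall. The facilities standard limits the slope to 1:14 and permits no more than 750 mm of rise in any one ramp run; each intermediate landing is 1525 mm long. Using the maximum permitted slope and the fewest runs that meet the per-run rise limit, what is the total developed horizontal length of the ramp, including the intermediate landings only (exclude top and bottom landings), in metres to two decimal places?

63.22 m

3971 / 750 = 5.295 → round up to 6 ramp runs. That means 5 intermediate landings.
Ramp run (horizontal) at 1:14: 3971 × 14 = 55594 mm.
Intermediate landings: 5 × 1525 = 7625 mm.
Total developed length = 55594 + 7625 = 63219 mm.
= 63.22 m.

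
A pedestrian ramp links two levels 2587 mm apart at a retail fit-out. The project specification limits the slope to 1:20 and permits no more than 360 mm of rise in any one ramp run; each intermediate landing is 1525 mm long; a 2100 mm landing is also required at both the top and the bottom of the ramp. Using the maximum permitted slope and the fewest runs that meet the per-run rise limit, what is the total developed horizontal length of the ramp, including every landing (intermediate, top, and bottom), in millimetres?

66615 mm

2587 / 360 = 7.19, so 8 ramp runs are needed. That means 7 intermediate landings.
Horizontal run for 2587 mm of rise at 1:20 is 2587 × 20 = 51740 mm.
7 intermediate landings contribute 7 × 1525 = 10675 mm.
Top and bottom landings: 2 × 2100 = 4200 mm.
Total = 51740 + 10675 + 4200 = 66615 mm.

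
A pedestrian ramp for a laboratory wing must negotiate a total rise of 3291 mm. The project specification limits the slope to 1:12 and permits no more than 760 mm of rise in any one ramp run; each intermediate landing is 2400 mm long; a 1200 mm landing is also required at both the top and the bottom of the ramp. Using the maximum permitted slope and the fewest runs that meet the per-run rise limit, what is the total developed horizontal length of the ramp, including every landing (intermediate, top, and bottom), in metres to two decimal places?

51.49 m

3291 / 760 = 4.330 → round up to 5 ramp runs. That means 4 intermediate landings.
Ramp run (horizontal) at 1:12: 3291 × 12 = 39492 mm.
Intermediate landings: 4 × 2400 = 9600 mm.
Top and bottom landings: 2 × 1200 = 2400 mm.
Total = 39492 + 9600 + 2400 = 51492 mm.
= 51.49 m.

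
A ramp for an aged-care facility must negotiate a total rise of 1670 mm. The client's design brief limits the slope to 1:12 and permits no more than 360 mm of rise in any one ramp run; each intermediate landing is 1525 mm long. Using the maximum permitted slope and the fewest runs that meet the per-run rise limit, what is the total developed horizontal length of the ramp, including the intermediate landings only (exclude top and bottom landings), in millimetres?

26140 mm

1670 / 360 = 4.64, so 5 ramp runs are needed. That means 4 intermediate landings.
Horizontal run for 1670 mm of rise at 1:12 is 1670 × 12 = 20040 mm.
Intermediate landings: 4 × 1525 = 6100 mm.
Developed length = 20040 + 6100 = 26140 mm.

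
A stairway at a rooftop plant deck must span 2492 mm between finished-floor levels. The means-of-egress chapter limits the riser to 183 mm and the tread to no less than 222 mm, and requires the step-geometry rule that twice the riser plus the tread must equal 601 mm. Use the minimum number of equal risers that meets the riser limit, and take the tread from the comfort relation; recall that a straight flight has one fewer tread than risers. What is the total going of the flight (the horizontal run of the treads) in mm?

2492 / 183 = 13.617 → round up to 14 risers.
R = 2492 ÷ 14 = 178 mm.
From 2R + T = 601: T = 601 − 356 = 245 mm.
14 risers give 13 treads; going = 13 × 245 = 3185 mm.

3185 mm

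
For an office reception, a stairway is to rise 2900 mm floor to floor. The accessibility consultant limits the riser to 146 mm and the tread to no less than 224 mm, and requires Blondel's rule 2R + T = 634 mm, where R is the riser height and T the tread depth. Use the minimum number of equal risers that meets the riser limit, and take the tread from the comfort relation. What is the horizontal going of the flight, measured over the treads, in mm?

6536 mm

2900 / 146 = 19.86, so 20 risers are needed.
Riser R = 2900 / 20 = 145 mm, within the 146 mm limit.
T = 634 − 2·145 = 344 mm, which satisfies the 224 mm minimum.
20 risers give 19 treads; going = 19 × 344 = 6536 mm.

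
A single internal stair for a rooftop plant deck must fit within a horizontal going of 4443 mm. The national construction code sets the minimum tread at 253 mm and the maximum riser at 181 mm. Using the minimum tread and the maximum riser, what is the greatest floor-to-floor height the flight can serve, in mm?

3258 mm

Treads that fit: ⌊4443 / 253⌋ = 17.
Risers = treads + 1 = 18.
Maximum height = 18 × 181 = 3258 mm.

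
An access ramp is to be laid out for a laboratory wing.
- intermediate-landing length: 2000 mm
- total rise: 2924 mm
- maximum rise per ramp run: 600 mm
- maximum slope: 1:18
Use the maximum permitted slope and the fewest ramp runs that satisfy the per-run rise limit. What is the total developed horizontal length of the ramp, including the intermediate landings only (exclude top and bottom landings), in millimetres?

60632 mm

2924 / 600 = 4.87, so 5 ramp runs are needed. That means 4 intermediate landings.
Horizontal run for 2924 mm of rise at 1:18 is 2924 × 18 = 52632 mm.
4 intermediate landings contribute 4 × 2000 = 8000 mm.
Developed length = 52632 + 8000 = 60632 mm.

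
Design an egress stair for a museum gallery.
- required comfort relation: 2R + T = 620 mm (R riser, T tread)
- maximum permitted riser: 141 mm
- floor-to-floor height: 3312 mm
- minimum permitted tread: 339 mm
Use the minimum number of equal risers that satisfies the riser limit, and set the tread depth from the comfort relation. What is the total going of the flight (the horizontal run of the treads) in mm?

7912 mm

At most 141 each: 3312/141 = 23.49, giving 24 risers.
R = 3312 ÷ 24 = 138 mm.
T = 620 − 2·138 = 344 mm, which satisfies the 339 mm minimum.
Treads = 24 − 1 = 23; going = 23 × 344 = 7912 mm.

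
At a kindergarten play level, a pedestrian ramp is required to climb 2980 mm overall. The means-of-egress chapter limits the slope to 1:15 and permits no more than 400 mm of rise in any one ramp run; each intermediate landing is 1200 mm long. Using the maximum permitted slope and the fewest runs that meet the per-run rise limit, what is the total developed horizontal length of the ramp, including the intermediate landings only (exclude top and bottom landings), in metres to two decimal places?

2980 / 400 = 7.450 → round up to 8 ramp runs. That means 7 intermediate landings.
Ramp run (horizontal) at 1:15: 2980 × 15 = 44700 mm.
Intermediate landings: 7 × 1200 = 8400 mm.
Total developed length = 44700 + 8400 = 53100 mm.
= 53.10 m.

53.10 m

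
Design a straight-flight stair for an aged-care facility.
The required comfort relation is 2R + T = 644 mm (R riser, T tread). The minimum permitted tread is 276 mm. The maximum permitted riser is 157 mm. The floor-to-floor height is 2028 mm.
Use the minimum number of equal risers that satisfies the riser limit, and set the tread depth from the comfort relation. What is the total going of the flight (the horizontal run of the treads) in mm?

3984 mm

At most 157 each: 2028/157 = 12.92, giving 13 risers.
Each riser is 2028/13 = 156 mm (≤ 157 mm).
From 2R + T = 644: T = 644 − 312 = 332 mm.
13 risers give 12 treads; going = 12 × 332 = 3984 mm.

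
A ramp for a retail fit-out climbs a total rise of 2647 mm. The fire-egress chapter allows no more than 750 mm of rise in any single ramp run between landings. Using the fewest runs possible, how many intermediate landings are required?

3 intermediate landings

⌈2647/750⌉ = 4 ramp runs.
4 runs are separated by 3 intermediate landings.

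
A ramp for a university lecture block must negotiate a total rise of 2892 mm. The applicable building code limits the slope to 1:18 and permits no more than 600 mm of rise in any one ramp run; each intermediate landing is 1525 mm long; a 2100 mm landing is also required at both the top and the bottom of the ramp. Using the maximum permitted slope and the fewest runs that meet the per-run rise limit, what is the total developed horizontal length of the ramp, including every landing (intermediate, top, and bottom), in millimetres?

62356 mm

At most 600 each: 2892/600 = 4.82, giving 5 ramp runs. That means 4 intermediate landings.
Ramp run (horizontal) at 1:18: 2892 × 18 = 52056 mm.
4 intermediate landings contribute 4 × 1525 = 6100 mm.
Top and bottom landings: 2 × 2100 = 4200 mm.
Total = 52056 + 6100 + 4200 = 62356 mm.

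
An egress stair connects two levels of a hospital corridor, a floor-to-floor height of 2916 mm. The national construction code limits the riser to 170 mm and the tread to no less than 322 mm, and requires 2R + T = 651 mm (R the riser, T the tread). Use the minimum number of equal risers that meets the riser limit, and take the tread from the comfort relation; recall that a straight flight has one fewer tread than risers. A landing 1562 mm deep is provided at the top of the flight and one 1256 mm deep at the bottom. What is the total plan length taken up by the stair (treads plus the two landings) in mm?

2916 / 170 = 17.15, so 18 risers are needed.
Riser R = 2916 / 18 = 162 mm, within the 170 mm limit.
Tread T = 651 − 2 × 162 = 327 mm (≥ 322 mm).
Going = (18 − 1) × 327 = 5559 mm.
Enclosure = 5559 + 1562 + 1256 = 8377 mm.

8377 mm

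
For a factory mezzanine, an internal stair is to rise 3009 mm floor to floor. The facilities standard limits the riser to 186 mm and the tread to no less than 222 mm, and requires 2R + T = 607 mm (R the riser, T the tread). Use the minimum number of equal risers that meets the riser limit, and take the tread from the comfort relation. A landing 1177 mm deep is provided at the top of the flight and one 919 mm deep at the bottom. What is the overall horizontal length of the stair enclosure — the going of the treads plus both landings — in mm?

6144 mm

3009 / 186 = 16.177 → round up to 17 risers.
Riser R = 3009 / 17 = 177 mm, within the 186 mm limit.
Tread T = 607 − 2 × 177 = 253 mm (≥ 222 mm).
Going = (17 − 1) × 253 = 4048 mm.
Enclosure = 4048 + 1177 + 919 = 6144 mm.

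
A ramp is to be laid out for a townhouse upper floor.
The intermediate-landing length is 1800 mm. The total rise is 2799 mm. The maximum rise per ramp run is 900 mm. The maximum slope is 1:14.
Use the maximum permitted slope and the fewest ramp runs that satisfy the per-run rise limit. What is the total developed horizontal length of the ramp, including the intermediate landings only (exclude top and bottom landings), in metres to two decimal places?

44.59 m

⌈2799/900⌉ = 4 ramp runs. That means 3 intermediate landings.
Horizontal run for 2799 mm of rise at 1:14 is 2799 × 14 = 39186 mm.
Intermediate landings: 3 × 1800 = 5400 mm.
Total developed length = 39186 + 5400 = 44586 mm.
= 44.59 m.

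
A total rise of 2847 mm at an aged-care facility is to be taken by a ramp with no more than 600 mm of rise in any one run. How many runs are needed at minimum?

5 runs

At most 600 each: 2847/600 = 4.75, giving 5 ramp runs.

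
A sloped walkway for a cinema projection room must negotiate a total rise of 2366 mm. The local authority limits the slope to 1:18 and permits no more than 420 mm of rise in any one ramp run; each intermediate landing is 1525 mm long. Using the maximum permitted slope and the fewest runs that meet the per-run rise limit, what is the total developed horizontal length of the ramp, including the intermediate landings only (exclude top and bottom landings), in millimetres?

50213 mm

2366 / 420 = 5.63, so 6 ramp runs are needed. That means 5 intermediate landings.
Ramp run (horizontal) at 1:18: 2366 × 18 = 42588 mm.
Intermediate landings: 5 × 1525 = 7625 mm.
Total developed length = 42588 + 7625 = 50213 mm.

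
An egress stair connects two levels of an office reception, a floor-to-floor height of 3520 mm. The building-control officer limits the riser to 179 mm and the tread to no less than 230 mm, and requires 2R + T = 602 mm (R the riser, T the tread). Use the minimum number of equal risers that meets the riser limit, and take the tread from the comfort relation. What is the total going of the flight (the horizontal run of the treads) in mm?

⌈3520/179⌉ = 20 risers.
Each riser is 3520/20 = 176 mm (≤ 179 mm).
T = 602 − 2·176 = 250 mm, which satisfies the 230 mm minimum.
Going = (20 − 1) × 250 = 4750 mm.

4750 mm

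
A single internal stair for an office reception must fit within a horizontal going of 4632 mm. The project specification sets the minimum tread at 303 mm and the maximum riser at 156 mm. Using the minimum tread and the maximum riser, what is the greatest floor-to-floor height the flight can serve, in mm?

2496 mm

4632 / 303 = 15.29, so 15 treads fit.
Risers = treads + 1 = 16.
Maximum height = 16 × 156 = 2496 mm.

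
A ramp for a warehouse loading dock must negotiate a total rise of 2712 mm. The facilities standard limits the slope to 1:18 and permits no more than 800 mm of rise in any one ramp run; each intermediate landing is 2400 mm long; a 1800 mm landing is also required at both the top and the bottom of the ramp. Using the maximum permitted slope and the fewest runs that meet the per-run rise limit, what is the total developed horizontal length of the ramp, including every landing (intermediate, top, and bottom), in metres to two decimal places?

2712 / 800 = 3.390 → round up to 4 ramp runs. That means 3 intermediate landings.
Ramp run (horizontal) at 1:18: 2712 × 18 = 48816 mm.
Intermediate landings: 3 × 2400 = 7200 mm.
Top and bottom landings: 2 × 1800 = 3600 mm.
Total = 48816 + 7200 + 3600 = 59616 mm.
= 59.62 m.

59.62 m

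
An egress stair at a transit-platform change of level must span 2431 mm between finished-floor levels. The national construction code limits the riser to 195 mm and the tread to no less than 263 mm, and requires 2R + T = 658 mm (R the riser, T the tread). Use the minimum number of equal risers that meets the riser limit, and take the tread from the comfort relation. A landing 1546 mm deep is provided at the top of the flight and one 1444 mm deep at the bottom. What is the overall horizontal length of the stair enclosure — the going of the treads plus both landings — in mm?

⌈2431/195⌉ = 13 risers.
R = 2431 ÷ 13 = 187 mm.
Tread T = 658 − 2 × 187 = 284 mm (≥ 263 mm).
Going = (13 − 1) × 284 = 3408 mm.
Add landings: 3408 + 1546 + 1444 = 6398 mm.

6398 mm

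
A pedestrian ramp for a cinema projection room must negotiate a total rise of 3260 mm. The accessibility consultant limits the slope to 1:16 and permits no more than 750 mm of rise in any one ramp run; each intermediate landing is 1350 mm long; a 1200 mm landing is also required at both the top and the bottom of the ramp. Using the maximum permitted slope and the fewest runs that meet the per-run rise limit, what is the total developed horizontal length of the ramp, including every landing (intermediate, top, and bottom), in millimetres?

59960 mm

⌈3260/750⌉ = 5 ramp runs. That means 4 intermediate landings.
Ramp run (horizontal) at 1:16: 3260 × 16 = 52160 mm.
Intermediate landings: 4 × 1350 = 5400 mm.
Top and bottom landings: 2 × 1200 = 2400 mm.
Total = 52160 + 5400 + 2400 = 59960 mm.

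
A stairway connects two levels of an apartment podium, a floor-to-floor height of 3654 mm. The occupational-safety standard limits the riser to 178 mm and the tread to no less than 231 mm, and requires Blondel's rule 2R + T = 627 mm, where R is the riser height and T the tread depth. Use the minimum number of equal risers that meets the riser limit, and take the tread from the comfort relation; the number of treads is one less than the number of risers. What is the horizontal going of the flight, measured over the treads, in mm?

5580 mm

3654 / 178 = 20.53, so 21 risers are needed.
Each riser is 3654/21 = 174 mm (≤ 178 mm).
From 2R + T = 627: T = 627 − 348 = 279 mm.
Going = (21 − 1) × 279 = 5580 mm.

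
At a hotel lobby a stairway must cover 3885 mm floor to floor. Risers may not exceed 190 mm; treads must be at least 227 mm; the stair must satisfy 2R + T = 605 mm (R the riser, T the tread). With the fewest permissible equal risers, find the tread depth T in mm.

At most 190 each: 3885/190 = 20.45, giving 21 risers.
Riser R = 3885 / 21 = 185 mm, within the 190 mm limit.
Tread T = 605 − 2 × 185 = 235 mm (≥ 227 mm).

235 mm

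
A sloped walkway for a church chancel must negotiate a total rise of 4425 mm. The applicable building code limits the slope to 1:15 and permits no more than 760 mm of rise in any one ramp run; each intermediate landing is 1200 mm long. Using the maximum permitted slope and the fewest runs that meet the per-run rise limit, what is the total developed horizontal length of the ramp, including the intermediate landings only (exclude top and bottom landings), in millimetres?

72375 mm

4425 / 760 = 5.822 → round up to 6 ramp runs. That means 5 intermediate landings.
Horizontal run for 4425 mm of rise at 1:15 is 4425 × 15 = 66375 mm.
5 intermediate landings contribute 5 × 1200 = 6000 mm.
Developed length = 66375 + 6000 = 72375 mm.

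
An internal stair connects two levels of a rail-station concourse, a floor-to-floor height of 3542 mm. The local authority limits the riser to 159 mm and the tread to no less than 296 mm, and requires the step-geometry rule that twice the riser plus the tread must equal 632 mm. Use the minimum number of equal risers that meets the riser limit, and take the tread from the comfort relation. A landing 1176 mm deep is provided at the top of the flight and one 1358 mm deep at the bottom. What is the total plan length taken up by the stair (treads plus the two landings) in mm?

3542 / 159 = 22.28, so 23 risers are needed.
Riser R = 3542 / 23 = 154 mm, within the 159 mm limit.
Tread T = 632 − 2 × 154 = 324 mm (≥ 296 mm).
Going = (23 − 1) × 324 = 7128 mm.
Add landings: 7128 + 1176 + 1358 = 9662 mm.

9662 mm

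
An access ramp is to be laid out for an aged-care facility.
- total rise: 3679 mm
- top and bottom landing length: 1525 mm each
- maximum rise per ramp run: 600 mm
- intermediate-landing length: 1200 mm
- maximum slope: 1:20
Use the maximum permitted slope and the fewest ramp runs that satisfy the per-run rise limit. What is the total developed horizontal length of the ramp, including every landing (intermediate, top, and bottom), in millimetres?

3679 / 600 = 6.132 → round up to 7 ramp runs. That means 6 intermediate landings.
Ramp run (horizontal) at 1:20: 3679 × 20 = 73580 mm.
6 intermediate landings contribute 6 × 1200 = 7200 mm.
Top and bottom landings: 2 × 1525 = 3050 mm.
Total = 73580 + 7200 + 3050 = 83830 mm.

83830 mm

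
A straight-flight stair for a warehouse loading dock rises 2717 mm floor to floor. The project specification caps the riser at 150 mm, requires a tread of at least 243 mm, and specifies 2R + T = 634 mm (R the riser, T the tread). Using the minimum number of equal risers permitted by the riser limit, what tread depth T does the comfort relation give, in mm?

2717 / 150 = 18.113 → round up to 19 risers.
Each riser is 2717/19 = 143 mm (≤ 150 mm).
From 2R + T = 634: T = 634 − 286 = 348 mm.

348 mm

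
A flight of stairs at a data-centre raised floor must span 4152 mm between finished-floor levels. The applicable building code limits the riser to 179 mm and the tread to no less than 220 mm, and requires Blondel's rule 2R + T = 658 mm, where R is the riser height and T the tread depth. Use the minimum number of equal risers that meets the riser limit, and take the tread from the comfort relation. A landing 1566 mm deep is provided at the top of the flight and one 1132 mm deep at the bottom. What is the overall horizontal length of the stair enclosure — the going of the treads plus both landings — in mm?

9874 mm

4152 / 179 = 23.196 → round up to 24 risers.
Riser R = 4152 / 24 = 173 mm, within the 179 mm limit.
T = 658 − 2·173 = 312 mm, which satisfies the 220 mm minimum.
24 risers give 23 treads; going = 23 × 312 = 7176 mm.
Add landings: 7176 + 1566 + 1132 = 9874 mm.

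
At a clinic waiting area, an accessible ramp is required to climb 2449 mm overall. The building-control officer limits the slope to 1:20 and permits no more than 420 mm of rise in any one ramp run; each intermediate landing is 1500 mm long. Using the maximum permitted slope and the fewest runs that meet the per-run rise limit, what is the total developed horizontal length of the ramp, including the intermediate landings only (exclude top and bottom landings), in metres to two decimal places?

56.48 m

⌈2449/420⌉ = 6 ramp runs. That means 5 intermediate landings.
Horizontal run for 2449 mm of rise at 1:20 is 2449 × 20 = 48980 mm.
Intermediate landings: 5 × 1500 = 7500 mm.
Developed length = 48980 + 7500 = 56480 mm.
= 56.48 m.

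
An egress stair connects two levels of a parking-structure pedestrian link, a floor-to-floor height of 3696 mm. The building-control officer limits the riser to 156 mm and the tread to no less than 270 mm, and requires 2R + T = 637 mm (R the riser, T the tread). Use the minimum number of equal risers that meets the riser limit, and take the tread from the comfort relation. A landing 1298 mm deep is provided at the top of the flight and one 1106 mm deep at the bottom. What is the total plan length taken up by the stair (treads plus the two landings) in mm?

3696 / 156 = 23.69, so 24 risers are needed.
R = 3696 ÷ 24 = 154 mm.
T = 637 − 2·154 = 329 mm, which satisfies the 270 mm minimum.
24 risers give 23 treads; going = 23 × 329 = 7567 mm.
Enclosure = 7567 + 1298 + 1106 = 9971 mm.

9971 mm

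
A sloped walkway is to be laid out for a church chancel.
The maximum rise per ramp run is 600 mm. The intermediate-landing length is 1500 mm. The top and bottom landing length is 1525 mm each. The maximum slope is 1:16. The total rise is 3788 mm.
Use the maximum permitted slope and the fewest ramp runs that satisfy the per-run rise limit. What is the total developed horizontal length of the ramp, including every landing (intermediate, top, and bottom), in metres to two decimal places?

72.66 m

3788 / 600 = 6.31, so 7 ramp runs are needed. That means 6 intermediate landings.
Ramp run (horizontal) at 1:16: 3788 × 16 = 60608 mm.
6 intermediate landings contribute 6 × 1500 = 9000 mm.
Top and bottom landings: 2 × 1525 = 3050 mm.
Total = 60608 + 9000 + 3050 = 72658 mm.
= 72.66 m.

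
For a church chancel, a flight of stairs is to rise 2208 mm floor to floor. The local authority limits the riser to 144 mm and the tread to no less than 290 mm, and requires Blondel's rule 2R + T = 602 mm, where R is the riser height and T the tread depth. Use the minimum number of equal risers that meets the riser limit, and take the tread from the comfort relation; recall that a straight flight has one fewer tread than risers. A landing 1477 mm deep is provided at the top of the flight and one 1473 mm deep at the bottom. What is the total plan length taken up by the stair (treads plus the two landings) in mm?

7840 mm

At most 144 each: 2208/144 = 15.33, giving 16 risers.
Each riser is 2208/16 = 138 mm (≤ 144 mm).
From 2R + T = 602: T = 602 − 276 = 326 mm.
16 risers give 15 treads; going = 15 × 326 = 4890 mm.
Add landings: 4890 + 1477 + 1473 = 7840 mm.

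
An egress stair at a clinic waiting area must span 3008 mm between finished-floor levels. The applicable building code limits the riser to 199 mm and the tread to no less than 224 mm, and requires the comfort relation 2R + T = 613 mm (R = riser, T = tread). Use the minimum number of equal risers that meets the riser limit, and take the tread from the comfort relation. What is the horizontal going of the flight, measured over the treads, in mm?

3555 mm

3008 / 199 = 15.12, so 16 risers are needed.
R = 3008 ÷ 16 = 188 mm.
From 2R + T = 613: T = 613 − 376 = 237 mm.
16 risers give 15 treads; going = 15 × 237 = 3555 mm.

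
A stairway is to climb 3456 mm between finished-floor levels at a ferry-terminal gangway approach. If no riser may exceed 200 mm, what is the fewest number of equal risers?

18 risers

At most 200 each: 3456/200 = 17.28, giving 18 risers.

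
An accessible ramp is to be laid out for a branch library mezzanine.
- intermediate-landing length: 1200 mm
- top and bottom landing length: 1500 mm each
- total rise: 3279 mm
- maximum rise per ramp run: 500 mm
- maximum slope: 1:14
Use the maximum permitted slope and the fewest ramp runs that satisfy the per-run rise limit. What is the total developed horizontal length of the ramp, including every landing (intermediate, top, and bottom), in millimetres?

56106 mm

3279 / 500 = 6.56, so 7 ramp runs are needed. That means 6 intermediate landings.
Ramp run (horizontal) at 1:14: 3279 × 14 = 45906 mm.
Intermediate landings: 6 × 1200 = 7200 mm.
Top and bottom landings: 2 × 1500 = 3000 mm.
Total = 45906 + 7200 + 3000 = 56106 mm.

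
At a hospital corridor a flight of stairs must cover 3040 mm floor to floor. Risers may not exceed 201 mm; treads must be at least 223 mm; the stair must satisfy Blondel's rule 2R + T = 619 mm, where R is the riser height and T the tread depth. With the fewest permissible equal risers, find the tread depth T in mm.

239 mm

3040 / 201 = 15.124 → round up to 16 risers.
Riser R = 3040 / 16 = 190 mm, within the 201 mm limit.
T = 619 − 2·190 = 239 mm, which satisfies the 223 mm minimum.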